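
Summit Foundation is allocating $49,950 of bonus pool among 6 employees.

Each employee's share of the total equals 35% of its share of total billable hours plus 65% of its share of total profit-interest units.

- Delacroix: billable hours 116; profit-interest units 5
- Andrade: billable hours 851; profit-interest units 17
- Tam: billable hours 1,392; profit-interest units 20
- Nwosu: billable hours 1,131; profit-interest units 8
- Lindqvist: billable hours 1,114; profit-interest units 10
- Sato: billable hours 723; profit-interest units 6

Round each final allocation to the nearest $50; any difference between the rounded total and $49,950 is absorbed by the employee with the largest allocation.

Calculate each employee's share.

Delacroix: $2,850 | Andrade: $11,150 | Tam: $14,400 | Nwosu: $7,650 | Lindqvist: $8,600 | Sato: $5,300

Billable hours total 5,327; profit-interest units total 66.
Combined weights (35% billable hours + 65% profit-interest units): Delacroix 0.0569; Andrade 0.2233; Tam 0.2884; Nwosu 0.1531; Lindqvist 0.1717; Sato 0.1066.
Pro-rata amounts: Delacroix 2,840.36; Andrade 11,155.71; Tam 14,406.99; Nwosu 7,647.24; Lindqvist 8,575.32; Sato 5,324.38.
After rounding ($50): Delacroix $2,850; Andrade $11,150; Tam $14,400; Nwosu $7,650; Lindqvist $8,600; Sato $5,300. Sum = $49,950.
Sum already equals the total — no adjustment.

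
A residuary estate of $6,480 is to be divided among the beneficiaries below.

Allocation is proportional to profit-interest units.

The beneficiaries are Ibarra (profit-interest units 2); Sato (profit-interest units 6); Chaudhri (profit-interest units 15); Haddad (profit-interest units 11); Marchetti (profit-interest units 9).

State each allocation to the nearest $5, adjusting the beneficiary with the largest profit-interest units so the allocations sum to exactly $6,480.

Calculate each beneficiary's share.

Ibarra: $300 · Sato: $905 · Chaudhri: $2,260 · Haddad: $1,660 · Marchetti: $1,355

Combined profit-interest units = 2 + 6 + 15 + 11 + 9 = 43.
Raw shares: Ibarra 301.40; Sato 904.19; Chaudhri 2,260.47; Haddad 1,657.67; Marchetti 1,356.28.
Rounded to nearest $5: Ibarra $300; Sato $905; Chaudhri $2,260; Haddad $1,660; Marchetti $1,355. Sum = $6,480.
No rounding difference to absorb.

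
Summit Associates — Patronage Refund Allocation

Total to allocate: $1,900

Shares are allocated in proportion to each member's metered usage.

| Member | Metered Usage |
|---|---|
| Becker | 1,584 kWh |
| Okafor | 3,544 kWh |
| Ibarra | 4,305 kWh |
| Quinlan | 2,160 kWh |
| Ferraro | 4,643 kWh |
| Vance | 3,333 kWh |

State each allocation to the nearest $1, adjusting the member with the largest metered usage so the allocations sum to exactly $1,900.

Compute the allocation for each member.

Becker: $154 · Okafor: $344 · Ibarra: $418 · Quinlan: $210 · Ferraro: $450 · Vance: $324

Combined metered usage = 19,569.
Raw shares: Becker 1,584/19,569 × $1,900 = 153.79; Okafor 3,544/19,569 × $1,900 = 344.10; Ibarra 4,305/19,569 × $1,900 = 417.98; Quinlan 2,160/19,569 × $1,900 = 209.72; Ferraro 4,643/19,569 × $1,900 = 450.80; Vance 3,333/19,569 × $1,900 = 323.61.
Rounded to nearest $1: Becker $154; Okafor $344; Ibarra $418; Quinlan $210; Ferraro $451; Vance $324. Sum = $1,901.
Difference $1,900 − $1,901 = −$1 applied to largest metered usage (Ferraro): Ferraro becomes $450.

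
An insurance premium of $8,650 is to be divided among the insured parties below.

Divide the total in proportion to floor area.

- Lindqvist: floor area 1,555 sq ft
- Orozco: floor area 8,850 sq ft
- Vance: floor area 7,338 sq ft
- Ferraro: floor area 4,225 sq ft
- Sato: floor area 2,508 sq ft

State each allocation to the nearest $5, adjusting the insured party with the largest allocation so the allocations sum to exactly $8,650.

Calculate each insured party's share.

Lindqvist: $550; Orozco: $3,125; Vance: $2,595; Ferraro: $1,495; Sato: $885

Floor area total: 24,476.
Proportional shares: Lindqvist 1,555/24,476 × $8,650 = 549.55; Orozco 8,850/24,476 × $8,650 = 3,127.66; Vance 7,338/24,476 × $8,650 = 2,593.30; Ferraro 4,225/24,476 × $8,650 = 1,493.15; Sato 2,508/24,476 × $8,650 = 886.35.
Rounded to nearest $5: Lindqvist $550; Orozco $3,130; Vance $2,595; Ferraro $1,495; Sato $885. Sum = $8,655.
Difference $8,650 − $8,655 = −$5 applied to largest allocation (Orozco): Orozco becomes $3,125.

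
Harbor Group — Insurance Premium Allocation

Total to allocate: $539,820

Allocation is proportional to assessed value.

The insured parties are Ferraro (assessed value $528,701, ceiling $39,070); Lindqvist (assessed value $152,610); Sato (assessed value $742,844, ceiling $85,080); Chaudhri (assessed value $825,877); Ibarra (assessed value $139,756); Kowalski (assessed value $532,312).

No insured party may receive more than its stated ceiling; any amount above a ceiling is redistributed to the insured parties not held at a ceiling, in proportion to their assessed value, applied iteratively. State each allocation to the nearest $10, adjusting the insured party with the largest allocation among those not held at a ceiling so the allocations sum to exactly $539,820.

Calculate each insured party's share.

Total assessed value = 2,922,100.
Pro-rata shares before constraints: Ferraro 97,670.64; Lindqvist 28,192.71; Sato 137,230.78; Chaudhri 152,570.04; Ibarra 25,818.10; Kowalski 98,337.72.
Cap binds for Ferraro ($39,070), Sato ($85,080); remaining pool $415,670 reallocated over remaining assessed value 1,650,555.
Shares after redistribution: Lindqvist 38,432.77 → $38,430; Chaudhri 207,985.98 → $207,990; Ibarra 35,195.66 → $35,200; Kowalski 134,055.59 → $134,060.
Rounding difference −$10 applied to Chaudhri → $207,980.

Ferraro: $39,070 | Lindqvist: $38,430 | Sato: $85,080 | Chaudhri: $207,980 | Ibarra: $35,200 | Kowalski: $134,060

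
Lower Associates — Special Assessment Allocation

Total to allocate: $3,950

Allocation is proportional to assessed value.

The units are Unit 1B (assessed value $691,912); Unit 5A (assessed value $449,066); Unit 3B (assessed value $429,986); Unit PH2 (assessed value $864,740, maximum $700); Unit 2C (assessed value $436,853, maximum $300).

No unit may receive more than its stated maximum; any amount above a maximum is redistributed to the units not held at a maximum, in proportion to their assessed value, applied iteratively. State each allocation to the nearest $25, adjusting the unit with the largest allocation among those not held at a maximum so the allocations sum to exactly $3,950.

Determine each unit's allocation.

Unit 1B: $1,300 | Unit 5A: $850 | Unit 3B: $800 | Unit PH2: $700 | Unit 2C: $300

Total assessed value = 2,872,557.
Proportional shares (ignoring caps): Unit 1B 951.44; Unit 5A 617.50; Unit 3B 591.27; Unit PH2 1,189.09; Unit 2C 600.71.
Cap binds for Unit PH2 ($700), Unit 2C ($300); remaining pool $2,950 reallocated over remaining assessed value 1,570,964.
Redistributed shares: Unit 1B 1,299.29 → $1,300; Unit 5A 843.27 → $850; Unit 3B 807.44 → $800.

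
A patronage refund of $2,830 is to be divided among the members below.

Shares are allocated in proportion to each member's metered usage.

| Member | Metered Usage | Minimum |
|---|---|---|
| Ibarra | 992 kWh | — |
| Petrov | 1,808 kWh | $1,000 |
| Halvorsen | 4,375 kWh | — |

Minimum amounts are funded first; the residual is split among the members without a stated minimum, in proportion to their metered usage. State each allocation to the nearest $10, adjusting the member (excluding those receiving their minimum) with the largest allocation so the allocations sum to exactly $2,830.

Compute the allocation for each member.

Minimums first: Petrov $1,000. Remaining pool $1,830.
Remaining pool split over remaining metered usage 5,367: Ibarra 338.24 → $340; Halvorsen 1,491.76 → $1,490.

Ibarra: $340; Petrov: $1,000; Halvorsen: $1,490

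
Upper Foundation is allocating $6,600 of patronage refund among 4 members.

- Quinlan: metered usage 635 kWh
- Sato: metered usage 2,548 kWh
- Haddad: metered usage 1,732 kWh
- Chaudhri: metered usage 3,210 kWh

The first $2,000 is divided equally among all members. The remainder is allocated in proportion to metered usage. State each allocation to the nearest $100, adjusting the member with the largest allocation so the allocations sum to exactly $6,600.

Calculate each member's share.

Quinlan: $900 | Sato: $1,900 | Haddad: $1,500 | Chaudhri: $2,300

Equal tier: $2,000 ÷ 4 = $500 apiece.
Remainder $4,600 by metered usage (total 8,125): Quinlan 359.51 → $400; Sato 1,442.56 → $1,400; Haddad 980.58 → $1,000; Chaudhri 1,817.35 → $1,800.
Totals: Quinlan $500 + $400 = $900; Sato $500 + $1,400 = $1,900; Haddad $500 + $1,000 = $1,500; Chaudhri $500 + $1,800 = $2,300.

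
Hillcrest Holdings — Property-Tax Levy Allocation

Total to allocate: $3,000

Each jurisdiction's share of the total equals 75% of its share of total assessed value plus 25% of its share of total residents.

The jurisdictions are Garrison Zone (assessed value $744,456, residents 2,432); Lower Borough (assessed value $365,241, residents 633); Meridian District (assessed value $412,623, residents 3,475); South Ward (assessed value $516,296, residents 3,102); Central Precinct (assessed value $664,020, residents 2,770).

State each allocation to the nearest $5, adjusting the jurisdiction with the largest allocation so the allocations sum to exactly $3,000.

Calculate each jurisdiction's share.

Garrison Zone: $770; Lower Borough: $340; Meridian District: $555; South Ward: $615; Central Precinct: $720

Totals — assessed value 2,702,636, residents 12,412.
Blended shares (75% assessed value + 25% residents): Garrison Zone 0.2556; Lower Borough 0.1141; Meridian District 0.1845; South Ward 0.2058; Central Precinct 0.2401.
Pro-rata amounts: Garrison Zone 766.73; Lower Borough 342.32; Meridian District 553.50; South Ward 617.27; Central Precinct 720.19.
At nearest $5: Garrison Zone $765; Lower Borough $340; Meridian District $555; South Ward $615; Central Precinct $720. Sum = $2,995.
Difference $3,000 − $2,995 = +$5 applied to largest allocation (Garrison Zone): Garrison Zone becomes $770.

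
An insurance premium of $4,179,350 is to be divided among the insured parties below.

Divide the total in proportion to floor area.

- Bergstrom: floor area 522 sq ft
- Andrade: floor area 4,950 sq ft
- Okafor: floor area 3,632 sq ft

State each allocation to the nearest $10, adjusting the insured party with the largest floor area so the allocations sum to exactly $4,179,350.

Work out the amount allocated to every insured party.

Bergstrom: $239,630; Andrade: $2,272,390; Okafor: $1,667,330

Total floor area = 9,104.
Pro-rata amounts: Bergstrom 522/9,104 × $4,179,350 = 239,633.21; Andrade 4,950/9,104 × $4,179,350 = 2,272,383.84; Okafor 3,632/9,104 × $4,179,350 = 1,667,332.95.
At nearest $10: Bergstrom $239,630; Andrade $2,272,380; Okafor $1,667,330. Sum = $4,179,340.
Difference $4,179,350 − $4,179,340 = +$10 applied to largest floor area (Andrade): Andrade becomes $2,272,390.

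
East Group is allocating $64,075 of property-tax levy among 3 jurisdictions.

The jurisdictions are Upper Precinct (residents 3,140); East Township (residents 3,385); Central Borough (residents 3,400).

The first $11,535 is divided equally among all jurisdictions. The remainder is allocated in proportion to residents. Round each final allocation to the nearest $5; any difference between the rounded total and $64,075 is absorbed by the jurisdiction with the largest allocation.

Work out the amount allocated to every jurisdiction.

$11,535 shared equally gives $3,845 per jurisdiction.
Remainder $52,540 by residents (total 9,925): Upper Precinct 16,622.23 → $16,620; East Township 17,919.18 → $17,920; Central Borough 17,998.59 → $18,000.
Totals: Upper Precinct $3,845 + $16,620 = $20,465; East Township $3,845 + $17,920 = $21,765; Central Borough $3,845 + $18,000 = $21,845.

Upper Precinct: $20,465 | East Township: $21,765 | Central Borough: $21,845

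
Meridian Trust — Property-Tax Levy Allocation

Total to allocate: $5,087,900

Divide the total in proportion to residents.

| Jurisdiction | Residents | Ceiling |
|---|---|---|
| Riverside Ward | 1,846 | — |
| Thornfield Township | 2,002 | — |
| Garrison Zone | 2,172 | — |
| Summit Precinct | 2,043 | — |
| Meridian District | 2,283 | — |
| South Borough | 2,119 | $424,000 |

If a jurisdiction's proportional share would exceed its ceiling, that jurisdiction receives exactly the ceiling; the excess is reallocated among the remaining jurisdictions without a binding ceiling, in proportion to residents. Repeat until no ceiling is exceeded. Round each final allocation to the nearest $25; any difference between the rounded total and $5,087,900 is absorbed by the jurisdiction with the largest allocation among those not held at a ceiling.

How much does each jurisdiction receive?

Riverside Ward: $832,175 · Thornfield Township: $902,475 · Garrison Zone: $979,125 · Summit Precinct: $920,975 · Meridian District: $1,029,150 · South Borough: $424,000

Combined residents = 12,465.
Proportional shares (ignoring caps): Riverside Ward 753,490.85; Thornfield Township 817,166.13; Garrison Zone 886,555.86; Summit Precinct 833,901.30; Meridian District 931,863.27; South Borough 864,922.59.
Capped: South Borough ($424,000); remaining pool $4,663,900 reallocated over remaining residents 10,346.
Shares after redistribution: Riverside Ward 832,163.10 → $832,175; Thornfield Township 902,486.74 → $902,475; Garrison Zone 979,121.48 → $979,125; Summit Precinct 920,969.23 → $920,975; Meridian District 1,029,159.45 → $1,029,150.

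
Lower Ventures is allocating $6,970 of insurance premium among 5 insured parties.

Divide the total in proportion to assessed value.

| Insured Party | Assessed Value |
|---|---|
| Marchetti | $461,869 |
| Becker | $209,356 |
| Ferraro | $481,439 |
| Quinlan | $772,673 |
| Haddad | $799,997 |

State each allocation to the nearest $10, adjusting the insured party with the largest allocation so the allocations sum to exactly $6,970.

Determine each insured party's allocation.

Total assessed value = 2,725,334.
Raw shares: Marchetti 461,869/2,725,334 × $6,970 = 1,181.22; Becker 209,356/2,725,334 × $6,970 = 535.42; Ferraro 481,439/2,725,334 × $6,970 = 1,231.27; Quinlan 772,673/2,725,334 × $6,970 = 1,976.10; Haddad 799,997/2,725,334 × $6,970 = 2,045.98.
Rounded to nearest $10: Marchetti $1,180; Becker $540; Ferraro $1,230; Quinlan $1,980; Haddad $2,050. Sum = $6,980.
Difference $6,970 − $6,980 = −$10 applied to largest allocation (Haddad): Haddad becomes $2,040.

Marchetti: $1,180 · Becker: $540 · Ferraro: $1,230 · Quinlan: $1,980 · Haddad: $2,040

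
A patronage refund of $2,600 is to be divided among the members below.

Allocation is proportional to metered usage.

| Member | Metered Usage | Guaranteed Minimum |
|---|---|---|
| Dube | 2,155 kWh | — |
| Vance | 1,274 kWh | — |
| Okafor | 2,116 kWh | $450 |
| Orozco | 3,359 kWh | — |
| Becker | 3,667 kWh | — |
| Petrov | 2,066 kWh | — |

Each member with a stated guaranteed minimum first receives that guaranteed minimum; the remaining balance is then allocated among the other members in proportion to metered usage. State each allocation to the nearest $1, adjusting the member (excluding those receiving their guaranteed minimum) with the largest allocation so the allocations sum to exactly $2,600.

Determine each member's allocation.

Minimums first: Okafor $450. Residual $2,150.
Residual split over remaining metered usage 12,521: Dube 370.04 → $370; Vance 218.76 → $219; Orozco 576.78 → $577; Becker 629.67 → $630; Petrov 354.76 → $355.
Rounding difference −$1 applied to Becker → $629.

Dube: $370; Vance: $219; Okafor: $450; Orozco: $577; Becker: $629; Petrov: $355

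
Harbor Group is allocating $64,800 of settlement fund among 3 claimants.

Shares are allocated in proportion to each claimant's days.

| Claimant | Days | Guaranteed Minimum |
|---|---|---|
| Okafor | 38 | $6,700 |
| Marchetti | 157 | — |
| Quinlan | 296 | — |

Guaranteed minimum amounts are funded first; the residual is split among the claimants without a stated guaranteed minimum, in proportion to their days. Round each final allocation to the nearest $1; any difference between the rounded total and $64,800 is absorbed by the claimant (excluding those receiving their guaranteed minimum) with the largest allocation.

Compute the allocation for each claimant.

Guaranteed amounts: Okafor $6,700. Residual $58,100.
Residual split over remaining days 453: Marchetti 20,136.20 → $20,136; Quinlan 37,963.80 → $37,964.

Okafor: $6,700; Marchetti: $20,136; Quinlan: $37,964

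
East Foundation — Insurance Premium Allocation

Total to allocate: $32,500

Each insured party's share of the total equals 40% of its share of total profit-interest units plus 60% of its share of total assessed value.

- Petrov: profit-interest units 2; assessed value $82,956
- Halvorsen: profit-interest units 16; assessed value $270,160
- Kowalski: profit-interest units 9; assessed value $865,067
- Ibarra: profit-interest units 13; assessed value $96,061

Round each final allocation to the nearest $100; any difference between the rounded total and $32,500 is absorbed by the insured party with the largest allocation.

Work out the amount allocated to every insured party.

Profit-interest units total 40; assessed value total 1,314,244.
Combined weights (40% profit-interest units + 60% assessed value): Petrov 0.0579; Halvorsen 0.2833; Kowalski 0.4849; Ibarra 0.1739.
Raw shares: Petrov 1,880.85; Halvorsen 9,208.48; Kowalski 15,760.37; Ibarra 5,650.30.
Rounded to nearest $100: Petrov $1,900; Halvorsen $9,200; Kowalski $15,800; Ibarra $5,700. Sum = $32,600.
Difference $32,500 − $32,600 = −$100 applied to largest allocation (Kowalski): Kowalski becomes $15,700.

Petrov: $1,900 · Halvorsen: $9,200 · Kowalski: $15,700 · Ibarra: $5,700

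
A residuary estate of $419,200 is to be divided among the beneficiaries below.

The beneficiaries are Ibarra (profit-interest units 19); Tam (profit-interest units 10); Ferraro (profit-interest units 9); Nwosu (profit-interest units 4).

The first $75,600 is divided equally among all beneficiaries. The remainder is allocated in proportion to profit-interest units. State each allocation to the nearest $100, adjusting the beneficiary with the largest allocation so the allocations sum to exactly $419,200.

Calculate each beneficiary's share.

Ibarra: $174,400; Tam: $100,700; Ferraro: $92,500; Nwosu: $51,600

$75,600 shared equally gives $18,900 per beneficiary.
Remainder $343,600 by profit-interest units (total 42): Ibarra 155,438.10 → $155,400; Tam 81,809.52 → $81,800; Ferraro 73,628.57 → $73,600; Nwosu 32,723.81 → $32,700.
Rounding difference +$100 on remainder applied to Ibarra.
Totals: Ibarra $18,900 + $155,500 = $174,400; Tam $18,900 + $81,800 = $100,700; Ferraro $18,900 + $73,600 = $92,500; Nwosu $18,900 + $32,700 = $51,600.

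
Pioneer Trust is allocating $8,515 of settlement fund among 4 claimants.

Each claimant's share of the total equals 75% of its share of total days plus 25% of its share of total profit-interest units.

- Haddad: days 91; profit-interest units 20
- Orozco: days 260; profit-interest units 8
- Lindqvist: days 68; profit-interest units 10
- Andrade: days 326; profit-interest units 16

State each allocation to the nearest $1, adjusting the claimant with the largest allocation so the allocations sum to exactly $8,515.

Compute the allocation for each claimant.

Days total 745; profit-interest units total 54.
Combined weights (75% days + 25% profit-interest units): Haddad 0.1842; Orozco 0.2988; Lindqvist 0.1148; Andrade 0.4023.
Pro-rata amounts: Haddad 1,568.49; Orozco 2,544.13; Lindqvist 977.12; Andrade 3,425.26.
After rounding ($1): Haddad $1,568; Orozco $2,544; Lindqvist $977; Andrade $3,425. Sum = $8,514.
Difference $8,515 − $8,514 = +$1 applied to largest allocation (Andrade): Andrade becomes $3,426.

Haddad: $1,568; Orozco: $2,544; Lindqvist: $977; Andrade: $3,426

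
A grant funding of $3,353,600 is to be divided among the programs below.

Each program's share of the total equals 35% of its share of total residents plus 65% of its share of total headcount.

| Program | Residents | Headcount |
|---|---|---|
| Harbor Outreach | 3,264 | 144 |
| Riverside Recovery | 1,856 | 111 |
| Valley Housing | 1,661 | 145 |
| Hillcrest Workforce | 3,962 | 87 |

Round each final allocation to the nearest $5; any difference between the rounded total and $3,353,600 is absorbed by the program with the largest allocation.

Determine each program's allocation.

Harbor Outreach: $1,001,170 · Riverside Recovery: $699,625 · Valley Housing: $830,505 · Hillcrest Workforce: $822,300

Totals — residents 10,743, headcount 487.
Combined weights (35% residents + 65% headcount): Harbor Outreach 0.2985; Riverside Recovery 0.2086; Valley Housing 0.2476; Hillcrest Workforce 0.2452.
Pro-rata amounts: Harbor Outreach 1,001,170.79; Riverside Recovery 699,625.46; Valley Housing 830,506.08; Hillcrest Workforce 822,297.68.
Rounded to nearest $5: Harbor Outreach $1,001,170; Riverside Recovery $699,625; Valley Housing $830,505; Hillcrest Workforce $822,300. Sum = $3,353,600.
Sum already equals the total — no adjustment.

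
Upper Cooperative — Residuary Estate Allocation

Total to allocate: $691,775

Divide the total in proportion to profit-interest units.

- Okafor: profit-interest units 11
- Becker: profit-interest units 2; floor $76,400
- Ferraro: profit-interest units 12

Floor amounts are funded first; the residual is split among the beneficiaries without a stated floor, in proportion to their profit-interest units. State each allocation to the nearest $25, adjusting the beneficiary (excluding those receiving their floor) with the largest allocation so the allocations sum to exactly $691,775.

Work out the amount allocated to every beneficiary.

Fund the minimums — Becker $76,400. Balance $615,375.
Balance split over remaining profit-interest units 23: Okafor 294,309.78 → $294,300; Ferraro 321,065.22 → $321,075.

Okafor: $294,300 · Becker: $76,400 · Ferraro: $321,075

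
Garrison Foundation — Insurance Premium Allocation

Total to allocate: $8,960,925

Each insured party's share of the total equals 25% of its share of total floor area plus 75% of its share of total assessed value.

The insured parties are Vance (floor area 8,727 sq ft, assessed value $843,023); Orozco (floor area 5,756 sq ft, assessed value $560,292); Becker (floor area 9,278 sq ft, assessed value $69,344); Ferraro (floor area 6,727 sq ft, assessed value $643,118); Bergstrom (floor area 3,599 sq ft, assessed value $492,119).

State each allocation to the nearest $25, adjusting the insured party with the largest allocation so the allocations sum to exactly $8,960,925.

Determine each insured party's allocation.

Vance: $2,746,050 · Orozco: $1,822,200 · Becker: $788,475 · Ferraro: $2,099,450 · Bergstrom: $1,504,750

Floor area total 34,087; assessed value total 2,607,896.
Combined weights (25% floor area + 75% assessed value): Vance 0.3064; Orozco 0.2033; Becker 0.0880; Ferraro 0.2343; Bergstrom 0.1679.
Raw shares: Vance 2,746,064.43; Orozco 1,822,193.79; Becker 788,462.67; Ferraro 2,099,456.10; Bergstrom 1,504,748.00.
After rounding ($25): Vance $2,746,075; Orozco $1,822,200; Becker $788,475; Ferraro $2,099,450; Bergstrom $1,504,750. Sum = $8,960,950.
Difference $8,960,925 − $8,960,950 = −$25 applied to largest allocation (Vance): Vance becomes $2,746,050.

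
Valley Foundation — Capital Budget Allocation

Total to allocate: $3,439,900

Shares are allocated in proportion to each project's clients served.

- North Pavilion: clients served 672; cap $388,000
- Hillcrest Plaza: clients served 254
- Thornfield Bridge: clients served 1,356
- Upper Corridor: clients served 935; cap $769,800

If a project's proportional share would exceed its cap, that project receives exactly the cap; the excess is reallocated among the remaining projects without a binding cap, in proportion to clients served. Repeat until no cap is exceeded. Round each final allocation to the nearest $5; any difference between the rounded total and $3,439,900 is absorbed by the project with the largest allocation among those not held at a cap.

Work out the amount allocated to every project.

Clients served total: 3,217.
Unconstrained shares: North Pavilion 718,561.64; Hillcrest Plaza 271,599.19; Thornfield Bridge 1,449,954.74; Upper Corridor 999,784.43.
Capped: North Pavilion ($388,000), Upper Corridor ($769,800); residual $2,282,100 reallocated over remaining clients served 1,610.
Redistributed shares: Hillcrest Plaza 360,033.17 → $360,035; Thornfield Bridge 1,922,066.83 → $1,922,065.

North Pavilion: $388,000 | Hillcrest Plaza: $360,035 | Thornfield Bridge: $1,922,065 | Upper Corridor: $769,800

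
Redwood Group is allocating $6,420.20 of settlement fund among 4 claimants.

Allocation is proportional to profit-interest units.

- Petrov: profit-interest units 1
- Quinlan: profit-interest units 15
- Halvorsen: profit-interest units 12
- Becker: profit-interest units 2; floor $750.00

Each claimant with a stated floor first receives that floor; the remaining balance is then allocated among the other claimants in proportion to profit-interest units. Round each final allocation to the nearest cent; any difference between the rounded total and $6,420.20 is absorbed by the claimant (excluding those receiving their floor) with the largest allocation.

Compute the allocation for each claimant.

Guaranteed amounts: Becker $750.00. Remaining pool $5,670.20.
Remaining pool split over remaining profit-interest units 28: Petrov 202.5071 → $202.51; Quinlan 3,037.6071 → $3,037.61; Halvorsen 2,430.0857 → $2,430.09.
Rounding difference −$0.01 applied to Quinlan → $3,037.60.

Petrov: $202.51; Quinlan: $3,037.60; Halvorsen: $2,430.09; Becker: $750.00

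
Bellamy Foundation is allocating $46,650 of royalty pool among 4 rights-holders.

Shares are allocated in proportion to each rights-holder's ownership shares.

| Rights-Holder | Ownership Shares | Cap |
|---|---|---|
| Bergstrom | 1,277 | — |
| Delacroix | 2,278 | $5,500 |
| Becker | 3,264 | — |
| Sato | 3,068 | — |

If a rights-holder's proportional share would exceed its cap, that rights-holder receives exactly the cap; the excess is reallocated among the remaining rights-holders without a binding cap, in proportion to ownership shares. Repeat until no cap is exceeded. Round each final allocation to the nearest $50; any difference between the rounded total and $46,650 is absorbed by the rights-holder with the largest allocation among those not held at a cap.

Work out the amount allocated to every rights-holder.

Total ownership shares = 9,887.
Proportional shares (ignoring caps): Bergstrom 6,025.29; Delacroix 10,748.33; Becker 15,400.59; Sato 14,475.80.
Cap binds for Delacroix ($5,500); residual $41,150 reallocated over remaining ownership shares 7,609.
Redistributed shares: Bergstrom 6,906.10 → $6,900; Becker 17,651.94 → $17,650; Sato 16,591.96 → $16,600.

Bergstrom: $6,900; Delacroix: $5,500; Becker: $17,650; Sato: $16,600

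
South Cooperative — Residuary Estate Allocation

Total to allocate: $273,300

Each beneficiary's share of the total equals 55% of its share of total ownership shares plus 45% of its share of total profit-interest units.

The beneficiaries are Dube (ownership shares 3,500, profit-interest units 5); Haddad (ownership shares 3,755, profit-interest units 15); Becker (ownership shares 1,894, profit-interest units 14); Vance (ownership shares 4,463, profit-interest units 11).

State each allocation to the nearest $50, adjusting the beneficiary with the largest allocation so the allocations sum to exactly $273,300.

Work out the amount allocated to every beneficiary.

Dube: $52,300 | Haddad: $82,450 | Becker: $59,200 | Vance: $79,350

Totals — ownership shares 13,612, profit-interest units 45.
Combined weights (55% ownership shares + 45% profit-interest units): Dube 0.1914; Haddad 0.3017; Becker 0.2165; Vance 0.2903.
Proportional shares: Dube 52,314.90; Haddad 82,460.83; Becker 59,177.12; Vance 79,347.15.
After rounding ($50): Dube $52,300; Haddad $82,450; Becker $59,200; Vance $79,350. Sum = $273,300.
Sum already equals the total — no adjustment.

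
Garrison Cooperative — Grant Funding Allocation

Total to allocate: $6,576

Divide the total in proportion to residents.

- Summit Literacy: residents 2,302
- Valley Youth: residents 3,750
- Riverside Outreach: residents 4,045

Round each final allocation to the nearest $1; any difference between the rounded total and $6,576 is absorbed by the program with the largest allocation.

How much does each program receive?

Combined residents = 10,097.
Unrounded shares: Summit Literacy 2,302/10,097 × $6,576 = 1,499.25; Valley Youth 3,750/10,097 × $6,576 = 2,442.31; Riverside Outreach 4,045/10,097 × $6,576 = 2,634.44.
After rounding ($1): Summit Literacy $1,499; Valley Youth $2,442; Riverside Outreach $2,634. Sum = $6,575.
Difference $6,576 − $6,575 = +$1 applied to largest allocation (Riverside Outreach): Riverside Outreach becomes $2,635.

Summit Literacy: $1,499 · Valley Youth: $2,442 · Riverside Outreach: $2,635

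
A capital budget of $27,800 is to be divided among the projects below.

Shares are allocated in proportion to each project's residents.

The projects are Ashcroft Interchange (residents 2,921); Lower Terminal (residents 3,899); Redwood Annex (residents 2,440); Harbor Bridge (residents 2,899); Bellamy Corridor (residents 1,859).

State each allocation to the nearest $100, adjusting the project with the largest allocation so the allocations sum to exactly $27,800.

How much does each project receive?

Residents total: 14,018.
Proportional shares: Ashcroft Interchange 2,921/14,018 × $27,800 = 5,792.82; Lower Terminal 3,899/14,018 × $27,800 = 7,732.36; Redwood Annex 2,440/14,018 × $27,800 = 4,838.92; Harbor Bridge 2,899/14,018 × $27,800 = 5,749.19; Bellamy Corridor 1,859/14,018 × $27,800 = 3,686.70.
At nearest $100: Ashcroft Interchange $5,800; Lower Terminal $7,700; Redwood Annex $4,800; Harbor Bridge $5,700; Bellamy Corridor $3,700. Sum = $27,700.
Difference $27,800 − $27,700 = +$100 applied to largest allocation (Lower Terminal): Lower Terminal becomes $7,800.

Ashcroft Interchange: $5,800 | Lower Terminal: $7,800 | Redwood Annex: $4,800 | Harbor Bridge: $5,700 | Bellamy Corridor: $3,700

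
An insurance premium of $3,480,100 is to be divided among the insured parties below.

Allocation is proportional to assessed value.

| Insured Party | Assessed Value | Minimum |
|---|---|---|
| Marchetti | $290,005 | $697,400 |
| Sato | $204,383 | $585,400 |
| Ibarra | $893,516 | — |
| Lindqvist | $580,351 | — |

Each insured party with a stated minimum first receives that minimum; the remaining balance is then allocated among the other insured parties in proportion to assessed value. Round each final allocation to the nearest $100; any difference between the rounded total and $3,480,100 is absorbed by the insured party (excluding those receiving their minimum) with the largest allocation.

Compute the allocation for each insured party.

Minimums first: Marchetti $697,400; Sato $585,400. Residual $2,197,300.
Residual split over remaining assessed value 1,473,867: Ibarra 1,332,089.47 → $1,332,100; Lindqvist 865,210.53 → $865,200.

Marchetti: $697,400; Sato: $585,400; Ibarra: $1,332,100; Lindqvist: $865,200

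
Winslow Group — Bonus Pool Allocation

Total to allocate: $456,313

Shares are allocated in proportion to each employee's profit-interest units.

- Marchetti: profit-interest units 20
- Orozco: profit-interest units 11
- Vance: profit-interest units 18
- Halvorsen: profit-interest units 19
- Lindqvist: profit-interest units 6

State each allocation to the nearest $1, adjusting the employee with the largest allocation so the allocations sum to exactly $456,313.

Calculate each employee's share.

Marchetti: $123,329 | Orozco: $67,830 | Vance: $110,995 | Halvorsen: $117,161 | Lindqvist: $36,998

Combined profit-interest units = 74.
Proportional shares: Marchetti 20/74 × $456,313 = 123,327.84; Orozco 11/74 × $456,313 = 67,830.31; Vance 18/74 × $456,313 = 110,995.05; Halvorsen 19/74 × $456,313 = 117,161.45; Lindqvist 6/74 × $456,313 = 36,998.35.
Rounded to nearest $1: Marchetti $123,328; Orozco $67,830; Vance $110,995; Halvorsen $117,161; Lindqvist $36,998. Sum = $456,312.
Difference $456,313 − $456,312 = +$1 applied to largest allocation (Marchetti): Marchetti becomes $123,329.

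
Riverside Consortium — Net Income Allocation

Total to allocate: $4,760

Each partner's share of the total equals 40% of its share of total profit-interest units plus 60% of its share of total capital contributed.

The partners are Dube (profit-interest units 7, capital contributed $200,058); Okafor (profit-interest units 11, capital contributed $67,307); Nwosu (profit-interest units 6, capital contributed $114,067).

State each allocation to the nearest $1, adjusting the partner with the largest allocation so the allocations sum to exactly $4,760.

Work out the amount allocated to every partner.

Dube: $2,053 · Okafor: $1,377 · Nwosu: $1,330

Profit-interest units total 24; capital contributed total 381,432.
Combined weights (40% profit-interest units + 60% capital contributed): Dube 0.4314; Okafor 0.2892; Nwosu 0.2794.
Unrounded shares: Dube 2,053.28; Okafor 1,376.63; Nwosu 1,330.09.
After rounding ($1): Dube $2,053; Okafor $1,377; Nwosu $1,330. Sum = $4,760.
Rounded total matches; no reconciliation needed.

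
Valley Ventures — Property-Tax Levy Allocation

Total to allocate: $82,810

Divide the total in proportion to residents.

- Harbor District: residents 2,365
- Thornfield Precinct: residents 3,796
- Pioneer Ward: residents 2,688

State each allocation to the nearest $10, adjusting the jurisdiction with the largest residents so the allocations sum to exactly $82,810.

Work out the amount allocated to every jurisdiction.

Harbor District: $22,130 | Thornfield Precinct: $35,530 | Pioneer Ward: $25,150

Residents total: 2,365 + 3,796 + 2,688 = 8,849.
Unrounded shares: Harbor District 22,131.95; Thornfield Precinct 35,523.42; Pioneer Ward 25,154.63.
After rounding ($10): Harbor District $22,130; Thornfield Precinct $35,520; Pioneer Ward $25,150. Sum = $82,800.
Difference $82,810 − $82,800 = +$10 applied to largest residents (Thornfield Precinct): Thornfield Precinct becomes $35,530.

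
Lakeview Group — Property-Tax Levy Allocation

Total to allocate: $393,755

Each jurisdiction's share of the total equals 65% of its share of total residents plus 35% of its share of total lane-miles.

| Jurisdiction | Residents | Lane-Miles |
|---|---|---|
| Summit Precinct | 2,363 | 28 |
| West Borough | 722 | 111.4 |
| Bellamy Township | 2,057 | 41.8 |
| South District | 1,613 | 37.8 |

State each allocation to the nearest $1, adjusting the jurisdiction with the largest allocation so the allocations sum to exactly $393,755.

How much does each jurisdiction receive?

Totals — residents 6,755, lane-miles 219.
Blended shares (65% residents + 35% lane-miles): Summit Precinct 0.2721; West Borough 0.2475; Bellamy Township 0.2647; South District 0.2156.
Pro-rata amounts: Summit Precinct 107,151.99; West Borough 97,458.69; Bellamy Township 104,242.11; South District 84,902.21.
After rounding ($1): Summit Precinct $107,152; West Borough $97,459; Bellamy Township $104,242; South District $84,902. Sum = $393,755.
Rounded total matches; no reconciliation needed.

Summit Precinct: $107,152 · West Borough: $97,459 · Bellamy Township: $104,242 · South District: $84,902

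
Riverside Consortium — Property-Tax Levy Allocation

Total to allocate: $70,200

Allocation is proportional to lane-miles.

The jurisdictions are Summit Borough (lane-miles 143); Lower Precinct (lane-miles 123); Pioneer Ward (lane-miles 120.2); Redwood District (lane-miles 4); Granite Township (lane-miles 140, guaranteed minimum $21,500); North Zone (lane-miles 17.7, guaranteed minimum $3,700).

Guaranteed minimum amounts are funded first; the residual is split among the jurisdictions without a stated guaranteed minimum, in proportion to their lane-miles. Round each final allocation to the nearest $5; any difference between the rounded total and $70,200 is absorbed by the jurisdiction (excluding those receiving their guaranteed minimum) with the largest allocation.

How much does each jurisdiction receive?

Summit Borough: $16,495 · Lower Precinct: $14,185 · Pioneer Ward: $13,860 · Redwood District: $460 · Granite Township: $21,500 · North Zone: $3,700

Minimums first: Granite Township $21,500; North Zone $3,700. Residual $45,000.
Residual split over remaining lane-miles 390.2: Summit Borough 16,491.54 → $16,490; Lower Precinct 14,185.03 → $14,185; Pioneer Ward 13,862.12 → $13,860; Redwood District 461.30 → $460.
Rounding difference +$5 applied to Summit Borough → $16,495.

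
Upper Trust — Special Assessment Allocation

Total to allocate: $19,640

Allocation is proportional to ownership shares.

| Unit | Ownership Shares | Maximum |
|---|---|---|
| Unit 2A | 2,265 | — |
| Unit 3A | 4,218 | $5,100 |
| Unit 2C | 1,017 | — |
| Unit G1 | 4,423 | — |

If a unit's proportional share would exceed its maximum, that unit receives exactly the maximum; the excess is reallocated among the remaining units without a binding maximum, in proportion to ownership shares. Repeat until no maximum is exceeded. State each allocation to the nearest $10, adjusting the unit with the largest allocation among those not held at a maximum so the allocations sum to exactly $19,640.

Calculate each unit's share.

Total ownership shares = 11,923.
Unconstrained shares: Unit 2A 3,730.99; Unit 3A 6,948.04; Unit 2C 1,675.24; Unit G1 7,285.73.
Capped: Unit 3A ($5,100); remaining pool $14,540 reallocated over remaining ownership shares 7,705.
Redistributed shares: Unit 2A 4,274.25 → $4,270; Unit 2C 1,919.17 → $1,920; Unit G1 8,346.58 → $8,350.

Unit 2A: $4,270; Unit 3A: $5,100; Unit 2C: $1,920; Unit G1: $8,350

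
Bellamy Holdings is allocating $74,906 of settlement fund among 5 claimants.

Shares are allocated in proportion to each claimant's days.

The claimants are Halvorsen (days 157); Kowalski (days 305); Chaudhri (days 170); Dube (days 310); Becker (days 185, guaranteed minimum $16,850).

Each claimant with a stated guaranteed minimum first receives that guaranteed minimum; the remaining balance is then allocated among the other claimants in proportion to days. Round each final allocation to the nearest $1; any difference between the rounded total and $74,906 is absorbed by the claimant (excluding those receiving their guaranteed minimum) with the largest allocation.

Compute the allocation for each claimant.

Halvorsen: $9,676 · Kowalski: $18,797 · Chaudhri: $10,477 · Dube: $19,106 · Becker: $16,850

Minimums first: Becker $16,850. Balance $58,056.
Balance split over remaining days 942: Halvorsen 9,676.00 → $9,676; Kowalski 18,797.32 → $18,797; Chaudhri 10,477.20 → $10,477; Dube 19,105.48 → $19,105.
Rounding difference +$1 applied to Dube → $19,106.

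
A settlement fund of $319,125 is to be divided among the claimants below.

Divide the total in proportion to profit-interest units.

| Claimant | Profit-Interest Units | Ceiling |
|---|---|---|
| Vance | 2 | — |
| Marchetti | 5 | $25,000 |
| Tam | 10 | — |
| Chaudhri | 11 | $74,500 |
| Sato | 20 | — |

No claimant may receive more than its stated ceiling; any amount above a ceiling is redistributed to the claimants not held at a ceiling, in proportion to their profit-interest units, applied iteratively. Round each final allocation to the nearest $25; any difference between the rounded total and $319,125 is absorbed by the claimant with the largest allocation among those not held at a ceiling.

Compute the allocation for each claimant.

Vance: $13,725 · Marchetti: $25,000 · Tam: $68,625 · Chaudhri: $74,500 · Sato: $137,275

Profit-interest units total: 48.
Pro-rata shares before constraints: Vance 13,296.88; Marchetti 33,242.19; Tam 66,484.38; Chaudhri 73,132.81; Sato 132,968.75.
Capped: Marchetti ($25,000); remaining pool $294,125 reallocated over remaining profit-interest units 43.
Capped: Chaudhri ($74,500); remaining pool $219,625 reallocated over remaining profit-interest units 32.
Shares after redistribution: Vance 13,726.56 → $13,725; Tam 68,632.81 → $68,625; Sato 137,265.62 → $137,275.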